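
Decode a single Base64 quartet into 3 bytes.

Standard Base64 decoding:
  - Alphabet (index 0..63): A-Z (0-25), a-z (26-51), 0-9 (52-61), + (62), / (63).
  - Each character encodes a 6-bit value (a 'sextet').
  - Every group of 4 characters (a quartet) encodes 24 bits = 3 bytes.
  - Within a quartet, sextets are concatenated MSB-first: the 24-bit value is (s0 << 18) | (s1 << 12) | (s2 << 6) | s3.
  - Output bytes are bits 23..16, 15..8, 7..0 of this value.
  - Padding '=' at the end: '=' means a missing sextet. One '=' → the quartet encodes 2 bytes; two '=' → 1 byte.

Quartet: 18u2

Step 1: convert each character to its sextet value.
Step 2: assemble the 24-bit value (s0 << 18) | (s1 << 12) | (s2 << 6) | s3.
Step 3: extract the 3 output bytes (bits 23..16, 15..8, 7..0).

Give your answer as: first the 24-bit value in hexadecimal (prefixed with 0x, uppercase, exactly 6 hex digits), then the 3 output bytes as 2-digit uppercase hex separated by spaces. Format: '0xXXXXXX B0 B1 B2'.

Answer: 0xD7CBB6 D7 CB B6

Derivation:
Sextets: 1=53, 8=60, u=46, 2=54
24-bit: (53<<18) | (60<<12) | (46<<6) | 54
      = 0xD40000 | 0x03C000 | 0x000B80 | 0x000036
      = 0xD7CBB6
Bytes: (v>>16)&0xFF=D7, (v>>8)&0xFF=CB, v&0xFF=B6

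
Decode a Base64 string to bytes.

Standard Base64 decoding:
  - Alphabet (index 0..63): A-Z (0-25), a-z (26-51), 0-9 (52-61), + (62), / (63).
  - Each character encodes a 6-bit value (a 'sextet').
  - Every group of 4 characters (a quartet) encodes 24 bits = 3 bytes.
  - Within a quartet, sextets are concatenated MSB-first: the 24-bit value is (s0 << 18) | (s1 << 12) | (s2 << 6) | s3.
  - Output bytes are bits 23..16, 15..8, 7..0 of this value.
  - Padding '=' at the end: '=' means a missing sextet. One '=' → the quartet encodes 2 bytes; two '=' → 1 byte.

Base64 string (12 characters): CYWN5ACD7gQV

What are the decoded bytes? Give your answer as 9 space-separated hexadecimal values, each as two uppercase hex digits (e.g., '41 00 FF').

After char 0 ('C'=2): chars_in_quartet=1 acc=0x2 bytes_emitted=0
After char 1 ('Y'=24): chars_in_quartet=2 acc=0x98 bytes_emitted=0
After char 2 ('W'=22): chars_in_quartet=3 acc=0x2616 bytes_emitted=0
After char 3 ('N'=13): chars_in_quartet=4 acc=0x9858D -> emit 09 85 8D, reset; bytes_emitted=3
After char 4 ('5'=57): chars_in_quartet=1 acc=0x39 bytes_emitted=3
After char 5 ('A'=0): chars_in_quartet=2 acc=0xE40 bytes_emitted=3
After char 6 ('C'=2): chars_in_quartet=3 acc=0x39002 bytes_emitted=3
After char 7 ('D'=3): chars_in_quartet=4 acc=0xE40083 -> emit E4 00 83, reset; bytes_emitted=6
After char 8 ('7'=59): chars_in_quartet=1 acc=0x3B bytes_emitted=6
After char 9 ('g'=32): chars_in_quartet=2 acc=0xEE0 bytes_emitted=6
After char 10 ('Q'=16): chars_in_quartet=3 acc=0x3B810 bytes_emitted=6
After char 11 ('V'=21): chars_in_quartet=4 acc=0xEE0415 -> emit EE 04 15, reset; bytes_emitted=9

Answer: 09 85 8D E4 00 83 EE 04 15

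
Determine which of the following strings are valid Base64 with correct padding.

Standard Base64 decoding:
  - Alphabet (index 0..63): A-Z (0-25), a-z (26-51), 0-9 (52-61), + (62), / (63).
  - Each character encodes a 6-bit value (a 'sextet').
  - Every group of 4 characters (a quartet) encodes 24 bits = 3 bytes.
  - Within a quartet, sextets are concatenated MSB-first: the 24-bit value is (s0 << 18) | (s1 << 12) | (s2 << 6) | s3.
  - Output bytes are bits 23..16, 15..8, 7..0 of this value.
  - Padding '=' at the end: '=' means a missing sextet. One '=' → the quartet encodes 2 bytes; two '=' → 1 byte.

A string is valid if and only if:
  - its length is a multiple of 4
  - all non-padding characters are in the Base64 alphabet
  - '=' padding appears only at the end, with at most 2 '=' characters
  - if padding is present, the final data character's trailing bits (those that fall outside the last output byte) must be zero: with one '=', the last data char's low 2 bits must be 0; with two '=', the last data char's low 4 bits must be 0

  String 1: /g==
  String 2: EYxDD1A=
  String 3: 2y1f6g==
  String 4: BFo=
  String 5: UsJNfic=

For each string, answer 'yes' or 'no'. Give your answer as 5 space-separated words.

String 1: '/g==' → valid
String 2: 'EYxDD1A=' → valid
String 3: '2y1f6g==' → valid
String 4: 'BFo=' → valid
String 5: 'UsJNfic=' → valid

Answer: yes yes yes yes yes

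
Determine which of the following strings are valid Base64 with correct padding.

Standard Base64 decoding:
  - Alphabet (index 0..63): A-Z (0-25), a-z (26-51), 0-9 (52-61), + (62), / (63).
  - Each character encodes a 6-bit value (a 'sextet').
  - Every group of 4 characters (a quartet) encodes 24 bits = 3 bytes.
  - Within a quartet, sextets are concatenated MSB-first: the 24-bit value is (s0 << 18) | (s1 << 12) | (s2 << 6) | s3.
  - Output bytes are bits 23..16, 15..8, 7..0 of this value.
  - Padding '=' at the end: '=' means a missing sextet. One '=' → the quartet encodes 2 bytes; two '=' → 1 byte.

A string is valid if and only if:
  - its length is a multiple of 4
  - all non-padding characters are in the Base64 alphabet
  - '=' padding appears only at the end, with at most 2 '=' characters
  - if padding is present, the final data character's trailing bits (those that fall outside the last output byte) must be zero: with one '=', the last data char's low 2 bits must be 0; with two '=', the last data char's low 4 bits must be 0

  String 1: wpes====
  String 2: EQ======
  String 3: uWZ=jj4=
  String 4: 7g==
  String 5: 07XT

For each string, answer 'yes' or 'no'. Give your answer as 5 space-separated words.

String 1: 'wpes====' → invalid (4 pad chars (max 2))
String 2: 'EQ======' → invalid (6 pad chars (max 2))
String 3: 'uWZ=jj4=' → invalid (bad char(s): ['=']; '=' in middle)
String 4: '7g==' → valid
String 5: '07XT' → valid

Answer: no no no yes yes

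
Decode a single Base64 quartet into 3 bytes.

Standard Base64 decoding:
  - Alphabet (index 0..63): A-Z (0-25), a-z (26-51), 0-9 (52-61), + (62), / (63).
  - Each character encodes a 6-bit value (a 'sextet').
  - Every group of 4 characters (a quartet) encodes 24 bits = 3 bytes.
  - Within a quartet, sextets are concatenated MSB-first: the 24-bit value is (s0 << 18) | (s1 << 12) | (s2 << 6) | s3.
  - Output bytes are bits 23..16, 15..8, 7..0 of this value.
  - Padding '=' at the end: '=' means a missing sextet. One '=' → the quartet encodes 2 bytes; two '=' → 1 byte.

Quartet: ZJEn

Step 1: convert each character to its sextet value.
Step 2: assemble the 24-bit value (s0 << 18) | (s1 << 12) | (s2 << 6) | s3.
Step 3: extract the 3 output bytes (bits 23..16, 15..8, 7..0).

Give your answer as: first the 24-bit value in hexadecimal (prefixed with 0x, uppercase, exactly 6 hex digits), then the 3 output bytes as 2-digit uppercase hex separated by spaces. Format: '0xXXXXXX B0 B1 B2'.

Answer: 0x649127 64 91 27

Derivation:
Sextets: Z=25, J=9, E=4, n=39
24-bit: (25<<18) | (9<<12) | (4<<6) | 39
      = 0x640000 | 0x009000 | 0x000100 | 0x000027
      = 0x649127
Bytes: (v>>16)&0xFF=64, (v>>8)&0xFF=91, v&0xFF=27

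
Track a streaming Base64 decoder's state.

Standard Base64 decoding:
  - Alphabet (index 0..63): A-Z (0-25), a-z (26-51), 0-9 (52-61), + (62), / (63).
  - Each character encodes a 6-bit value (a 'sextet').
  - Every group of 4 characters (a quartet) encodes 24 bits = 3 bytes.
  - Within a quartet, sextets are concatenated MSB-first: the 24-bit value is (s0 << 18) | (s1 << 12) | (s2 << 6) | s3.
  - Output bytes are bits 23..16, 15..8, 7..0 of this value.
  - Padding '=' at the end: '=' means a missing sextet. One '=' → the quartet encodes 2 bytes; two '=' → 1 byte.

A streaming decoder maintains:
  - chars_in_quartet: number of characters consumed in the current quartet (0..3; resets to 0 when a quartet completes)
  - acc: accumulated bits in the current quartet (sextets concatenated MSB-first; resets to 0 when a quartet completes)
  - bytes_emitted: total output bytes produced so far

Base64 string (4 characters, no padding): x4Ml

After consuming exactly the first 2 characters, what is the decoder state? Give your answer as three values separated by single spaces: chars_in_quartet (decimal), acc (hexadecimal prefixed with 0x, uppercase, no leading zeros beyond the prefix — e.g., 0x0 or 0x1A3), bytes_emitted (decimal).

After char 0 ('x'=49): chars_in_quartet=1 acc=0x31 bytes_emitted=0
After char 1 ('4'=56): chars_in_quartet=2 acc=0xC78 bytes_emitted=0

Answer: 2 0xC78 0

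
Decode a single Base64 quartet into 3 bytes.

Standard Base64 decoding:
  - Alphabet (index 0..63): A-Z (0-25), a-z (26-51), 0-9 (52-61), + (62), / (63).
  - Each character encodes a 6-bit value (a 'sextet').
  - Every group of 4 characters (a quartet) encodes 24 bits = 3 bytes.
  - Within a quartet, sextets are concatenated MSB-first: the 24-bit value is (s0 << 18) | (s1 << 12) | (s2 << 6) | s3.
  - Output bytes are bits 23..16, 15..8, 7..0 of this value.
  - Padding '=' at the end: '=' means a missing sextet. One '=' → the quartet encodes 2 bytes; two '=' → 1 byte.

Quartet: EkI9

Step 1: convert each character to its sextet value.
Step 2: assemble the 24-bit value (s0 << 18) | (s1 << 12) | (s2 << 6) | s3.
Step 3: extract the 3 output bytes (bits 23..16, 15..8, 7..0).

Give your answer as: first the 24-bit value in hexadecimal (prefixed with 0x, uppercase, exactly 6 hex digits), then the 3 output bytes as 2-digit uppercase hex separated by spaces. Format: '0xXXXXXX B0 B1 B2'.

Answer: 0x12423D 12 42 3D

Derivation:
Sextets: E=4, k=36, I=8, 9=61
24-bit: (4<<18) | (36<<12) | (8<<6) | 61
      = 0x100000 | 0x024000 | 0x000200 | 0x00003D
      = 0x12423D
Bytes: (v>>16)&0xFF=12, (v>>8)&0xFF=42, v&0xFF=3D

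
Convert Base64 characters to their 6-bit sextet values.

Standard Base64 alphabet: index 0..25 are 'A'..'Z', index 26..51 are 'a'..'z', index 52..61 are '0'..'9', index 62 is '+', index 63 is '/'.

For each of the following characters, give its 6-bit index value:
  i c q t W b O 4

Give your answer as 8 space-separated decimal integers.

Answer: 34 28 42 45 22 27 14 56

Derivation:
'i': a..z range, 26 + ord('i') − ord('a') = 34
'c': a..z range, 26 + ord('c') − ord('a') = 28
'q': a..z range, 26 + ord('q') − ord('a') = 42
't': a..z range, 26 + ord('t') − ord('a') = 45
'W': A..Z range, ord('W') − ord('A') = 22
'b': a..z range, 26 + ord('b') − ord('a') = 27
'O': A..Z range, ord('O') − ord('A') = 14
'4': 0..9 range, 52 + ord('4') − ord('0') = 56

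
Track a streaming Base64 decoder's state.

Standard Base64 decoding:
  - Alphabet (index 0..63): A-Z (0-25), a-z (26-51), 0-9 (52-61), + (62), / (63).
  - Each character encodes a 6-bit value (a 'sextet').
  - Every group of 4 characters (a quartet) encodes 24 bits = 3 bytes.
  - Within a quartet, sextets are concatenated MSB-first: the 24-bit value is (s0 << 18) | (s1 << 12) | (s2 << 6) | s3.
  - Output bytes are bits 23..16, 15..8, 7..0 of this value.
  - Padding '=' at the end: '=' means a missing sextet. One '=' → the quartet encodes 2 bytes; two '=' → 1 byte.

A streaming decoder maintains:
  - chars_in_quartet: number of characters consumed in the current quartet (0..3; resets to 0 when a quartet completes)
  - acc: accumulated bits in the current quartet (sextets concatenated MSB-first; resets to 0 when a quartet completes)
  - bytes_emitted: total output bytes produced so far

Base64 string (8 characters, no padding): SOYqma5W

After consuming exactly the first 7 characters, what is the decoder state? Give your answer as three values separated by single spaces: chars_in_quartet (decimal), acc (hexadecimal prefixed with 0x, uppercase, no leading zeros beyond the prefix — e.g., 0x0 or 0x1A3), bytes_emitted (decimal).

After char 0 ('S'=18): chars_in_quartet=1 acc=0x12 bytes_emitted=0
After char 1 ('O'=14): chars_in_quartet=2 acc=0x48E bytes_emitted=0
After char 2 ('Y'=24): chars_in_quartet=3 acc=0x12398 bytes_emitted=0
After char 3 ('q'=42): chars_in_quartet=4 acc=0x48E62A -> emit 48 E6 2A, reset; bytes_emitted=3
After char 4 ('m'=38): chars_in_quartet=1 acc=0x26 bytes_emitted=3
After char 5 ('a'=26): chars_in_quartet=2 acc=0x99A bytes_emitted=3
After char 6 ('5'=57): chars_in_quartet=3 acc=0x266B9 bytes_emitted=3

Answer: 3 0x266B9 3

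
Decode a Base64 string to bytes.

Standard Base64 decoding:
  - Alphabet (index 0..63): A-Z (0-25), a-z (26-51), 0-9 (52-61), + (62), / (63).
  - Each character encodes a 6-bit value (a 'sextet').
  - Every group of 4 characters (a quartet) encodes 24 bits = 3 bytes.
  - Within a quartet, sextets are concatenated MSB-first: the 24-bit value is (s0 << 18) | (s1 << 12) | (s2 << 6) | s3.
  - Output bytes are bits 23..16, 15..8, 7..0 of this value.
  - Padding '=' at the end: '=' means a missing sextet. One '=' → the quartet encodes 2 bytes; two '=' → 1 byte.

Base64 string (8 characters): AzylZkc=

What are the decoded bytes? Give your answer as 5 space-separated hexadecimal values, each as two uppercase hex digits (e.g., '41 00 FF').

Answer: 03 3C A5 66 47

Derivation:
After char 0 ('A'=0): chars_in_quartet=1 acc=0x0 bytes_emitted=0
After char 1 ('z'=51): chars_in_quartet=2 acc=0x33 bytes_emitted=0
After char 2 ('y'=50): chars_in_quartet=3 acc=0xCF2 bytes_emitted=0
After char 3 ('l'=37): chars_in_quartet=4 acc=0x33CA5 -> emit 03 3C A5, reset; bytes_emitted=3
After char 4 ('Z'=25): chars_in_quartet=1 acc=0x19 bytes_emitted=3
After char 5 ('k'=36): chars_in_quartet=2 acc=0x664 bytes_emitted=3
After char 6 ('c'=28): chars_in_quartet=3 acc=0x1991C bytes_emitted=3
Padding '=': partial quartet acc=0x1991C -> emit 66 47; bytes_emitted=5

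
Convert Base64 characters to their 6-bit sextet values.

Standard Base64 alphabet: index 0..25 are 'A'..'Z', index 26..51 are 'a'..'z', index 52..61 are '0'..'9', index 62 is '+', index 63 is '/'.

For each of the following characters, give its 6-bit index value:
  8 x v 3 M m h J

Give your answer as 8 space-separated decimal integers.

Answer: 60 49 47 55 12 38 33 9

Derivation:
'8': 0..9 range, 52 + ord('8') − ord('0') = 60
'x': a..z range, 26 + ord('x') − ord('a') = 49
'v': a..z range, 26 + ord('v') − ord('a') = 47
'3': 0..9 range, 52 + ord('3') − ord('0') = 55
'M': A..Z range, ord('M') − ord('A') = 12
'm': a..z range, 26 + ord('m') − ord('a') = 38
'h': a..z range, 26 + ord('h') − ord('a') = 33
'J': A..Z range, ord('J') − ord('A') = 9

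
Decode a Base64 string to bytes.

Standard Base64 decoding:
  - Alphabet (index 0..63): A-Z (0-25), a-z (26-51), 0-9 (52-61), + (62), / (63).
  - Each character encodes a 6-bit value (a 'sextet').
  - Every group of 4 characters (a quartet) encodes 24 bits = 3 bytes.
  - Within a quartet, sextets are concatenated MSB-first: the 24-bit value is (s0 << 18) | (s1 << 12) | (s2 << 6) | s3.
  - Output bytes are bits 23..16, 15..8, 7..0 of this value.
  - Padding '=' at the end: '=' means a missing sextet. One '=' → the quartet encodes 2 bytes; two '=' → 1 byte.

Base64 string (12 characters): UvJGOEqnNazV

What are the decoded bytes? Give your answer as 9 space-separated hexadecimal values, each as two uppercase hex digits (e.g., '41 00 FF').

Answer: 52 F2 46 38 4A A7 35 AC D5

Derivation:
After char 0 ('U'=20): chars_in_quartet=1 acc=0x14 bytes_emitted=0
After char 1 ('v'=47): chars_in_quartet=2 acc=0x52F bytes_emitted=0
After char 2 ('J'=9): chars_in_quartet=3 acc=0x14BC9 bytes_emitted=0
After char 3 ('G'=6): chars_in_quartet=4 acc=0x52F246 -> emit 52 F2 46, reset; bytes_emitted=3
After char 4 ('O'=14): chars_in_quartet=1 acc=0xE bytes_emitted=3
After char 5 ('E'=4): chars_in_quartet=2 acc=0x384 bytes_emitted=3
After char 6 ('q'=42): chars_in_quartet=3 acc=0xE12A bytes_emitted=3
After char 7 ('n'=39): chars_in_quartet=4 acc=0x384AA7 -> emit 38 4A A7, reset; bytes_emitted=6
After char 8 ('N'=13): chars_in_quartet=1 acc=0xD bytes_emitted=6
After char 9 ('a'=26): chars_in_quartet=2 acc=0x35A bytes_emitted=6
After char 10 ('z'=51): chars_in_quartet=3 acc=0xD6B3 bytes_emitted=6
After char 11 ('V'=21): chars_in_quartet=4 acc=0x35ACD5 -> emit 35 AC D5, reset; bytes_emitted=9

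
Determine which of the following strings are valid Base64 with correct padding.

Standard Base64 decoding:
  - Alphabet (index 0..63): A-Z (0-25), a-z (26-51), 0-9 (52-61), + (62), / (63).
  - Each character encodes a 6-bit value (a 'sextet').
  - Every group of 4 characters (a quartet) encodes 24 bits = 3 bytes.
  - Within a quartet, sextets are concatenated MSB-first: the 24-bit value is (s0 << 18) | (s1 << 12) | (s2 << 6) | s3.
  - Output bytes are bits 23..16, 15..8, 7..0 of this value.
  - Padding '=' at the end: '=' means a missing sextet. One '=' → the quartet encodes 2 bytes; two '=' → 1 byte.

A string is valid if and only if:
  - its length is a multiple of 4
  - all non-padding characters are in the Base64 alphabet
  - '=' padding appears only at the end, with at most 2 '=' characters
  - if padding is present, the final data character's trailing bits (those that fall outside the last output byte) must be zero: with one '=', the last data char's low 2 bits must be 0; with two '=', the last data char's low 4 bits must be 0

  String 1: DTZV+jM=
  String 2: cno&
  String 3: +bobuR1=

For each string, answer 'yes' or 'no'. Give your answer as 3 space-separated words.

Answer: yes no no

Derivation:
String 1: 'DTZV+jM=' → valid
String 2: 'cno&' → invalid (bad char(s): ['&'])
String 3: '+bobuR1=' → invalid (bad trailing bits)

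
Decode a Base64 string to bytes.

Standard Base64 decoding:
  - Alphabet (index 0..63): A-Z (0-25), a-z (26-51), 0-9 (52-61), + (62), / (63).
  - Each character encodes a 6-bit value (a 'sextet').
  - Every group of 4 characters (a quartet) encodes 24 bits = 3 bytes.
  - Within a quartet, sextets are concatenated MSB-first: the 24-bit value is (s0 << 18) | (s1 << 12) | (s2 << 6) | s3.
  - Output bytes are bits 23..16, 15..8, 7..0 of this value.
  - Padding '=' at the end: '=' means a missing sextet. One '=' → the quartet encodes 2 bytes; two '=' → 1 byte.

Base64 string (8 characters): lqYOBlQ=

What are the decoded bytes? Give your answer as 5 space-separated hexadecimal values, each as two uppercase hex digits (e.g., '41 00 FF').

Answer: 96 A6 0E 06 54

Derivation:
After char 0 ('l'=37): chars_in_quartet=1 acc=0x25 bytes_emitted=0
After char 1 ('q'=42): chars_in_quartet=2 acc=0x96A bytes_emitted=0
After char 2 ('Y'=24): chars_in_quartet=3 acc=0x25A98 bytes_emitted=0
After char 3 ('O'=14): chars_in_quartet=4 acc=0x96A60E -> emit 96 A6 0E, reset; bytes_emitted=3
After char 4 ('B'=1): chars_in_quartet=1 acc=0x1 bytes_emitted=3
After char 5 ('l'=37): chars_in_quartet=2 acc=0x65 bytes_emitted=3
After char 6 ('Q'=16): chars_in_quartet=3 acc=0x1950 bytes_emitted=3
Padding '=': partial quartet acc=0x1950 -> emit 06 54; bytes_emitted=5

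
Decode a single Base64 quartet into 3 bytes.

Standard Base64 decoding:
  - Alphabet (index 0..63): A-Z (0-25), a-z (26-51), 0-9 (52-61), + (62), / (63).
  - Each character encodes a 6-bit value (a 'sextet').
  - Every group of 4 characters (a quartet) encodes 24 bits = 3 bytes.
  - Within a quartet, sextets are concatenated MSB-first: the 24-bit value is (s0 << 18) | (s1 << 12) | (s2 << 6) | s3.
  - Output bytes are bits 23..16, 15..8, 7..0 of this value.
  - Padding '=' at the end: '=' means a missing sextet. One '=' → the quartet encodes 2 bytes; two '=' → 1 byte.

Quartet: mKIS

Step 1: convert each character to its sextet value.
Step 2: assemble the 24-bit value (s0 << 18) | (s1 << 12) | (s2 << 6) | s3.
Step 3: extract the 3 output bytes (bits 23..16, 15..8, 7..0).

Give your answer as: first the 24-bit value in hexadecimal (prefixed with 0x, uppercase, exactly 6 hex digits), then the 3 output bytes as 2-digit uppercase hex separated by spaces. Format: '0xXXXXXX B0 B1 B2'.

Answer: 0x98A212 98 A2 12

Derivation:
Sextets: m=38, K=10, I=8, S=18
24-bit: (38<<18) | (10<<12) | (8<<6) | 18
      = 0x980000 | 0x00A000 | 0x000200 | 0x000012
      = 0x98A212
Bytes: (v>>16)&0xFF=98, (v>>8)&0xFF=A2, v&0xFF=12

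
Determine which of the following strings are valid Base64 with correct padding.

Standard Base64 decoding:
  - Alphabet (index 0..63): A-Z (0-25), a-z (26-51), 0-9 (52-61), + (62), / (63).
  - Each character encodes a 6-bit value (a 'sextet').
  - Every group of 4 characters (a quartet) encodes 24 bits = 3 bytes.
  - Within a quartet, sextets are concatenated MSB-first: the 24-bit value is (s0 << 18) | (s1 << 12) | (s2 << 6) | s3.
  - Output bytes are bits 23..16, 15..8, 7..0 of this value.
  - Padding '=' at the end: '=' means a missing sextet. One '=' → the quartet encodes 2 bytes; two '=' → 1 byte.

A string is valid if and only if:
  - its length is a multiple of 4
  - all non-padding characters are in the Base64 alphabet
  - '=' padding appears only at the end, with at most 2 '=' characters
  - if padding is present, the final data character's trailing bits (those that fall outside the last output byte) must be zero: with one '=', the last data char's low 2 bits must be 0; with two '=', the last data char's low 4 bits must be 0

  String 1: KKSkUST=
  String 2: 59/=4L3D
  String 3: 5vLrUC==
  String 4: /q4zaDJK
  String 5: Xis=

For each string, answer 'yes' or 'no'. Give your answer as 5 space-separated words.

Answer: no no no yes yes

Derivation:
String 1: 'KKSkUST=' → invalid (bad trailing bits)
String 2: '59/=4L3D' → invalid (bad char(s): ['=']; '=' in middle)
String 3: '5vLrUC==' → invalid (bad trailing bits)
String 4: '/q4zaDJK' → valid
String 5: 'Xis=' → valid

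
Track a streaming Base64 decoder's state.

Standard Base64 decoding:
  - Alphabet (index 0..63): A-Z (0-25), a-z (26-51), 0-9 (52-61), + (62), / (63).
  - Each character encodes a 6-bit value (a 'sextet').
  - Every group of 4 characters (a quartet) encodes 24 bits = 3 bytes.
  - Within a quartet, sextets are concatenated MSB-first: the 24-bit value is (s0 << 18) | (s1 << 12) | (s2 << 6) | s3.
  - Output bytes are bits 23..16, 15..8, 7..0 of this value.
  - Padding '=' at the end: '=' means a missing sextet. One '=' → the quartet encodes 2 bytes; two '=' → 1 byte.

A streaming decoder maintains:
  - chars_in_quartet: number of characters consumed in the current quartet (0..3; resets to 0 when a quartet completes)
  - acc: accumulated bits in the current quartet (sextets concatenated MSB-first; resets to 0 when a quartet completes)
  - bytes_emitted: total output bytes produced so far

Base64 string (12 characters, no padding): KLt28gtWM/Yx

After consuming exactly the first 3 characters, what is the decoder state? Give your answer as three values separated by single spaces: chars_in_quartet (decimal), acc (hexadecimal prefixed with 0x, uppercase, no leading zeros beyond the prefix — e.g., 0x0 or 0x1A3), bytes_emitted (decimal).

Answer: 3 0xA2ED 0

Derivation:
After char 0 ('K'=10): chars_in_quartet=1 acc=0xA bytes_emitted=0
After char 1 ('L'=11): chars_in_quartet=2 acc=0x28B bytes_emitted=0
After char 2 ('t'=45): chars_in_quartet=3 acc=0xA2ED bytes_emitted=0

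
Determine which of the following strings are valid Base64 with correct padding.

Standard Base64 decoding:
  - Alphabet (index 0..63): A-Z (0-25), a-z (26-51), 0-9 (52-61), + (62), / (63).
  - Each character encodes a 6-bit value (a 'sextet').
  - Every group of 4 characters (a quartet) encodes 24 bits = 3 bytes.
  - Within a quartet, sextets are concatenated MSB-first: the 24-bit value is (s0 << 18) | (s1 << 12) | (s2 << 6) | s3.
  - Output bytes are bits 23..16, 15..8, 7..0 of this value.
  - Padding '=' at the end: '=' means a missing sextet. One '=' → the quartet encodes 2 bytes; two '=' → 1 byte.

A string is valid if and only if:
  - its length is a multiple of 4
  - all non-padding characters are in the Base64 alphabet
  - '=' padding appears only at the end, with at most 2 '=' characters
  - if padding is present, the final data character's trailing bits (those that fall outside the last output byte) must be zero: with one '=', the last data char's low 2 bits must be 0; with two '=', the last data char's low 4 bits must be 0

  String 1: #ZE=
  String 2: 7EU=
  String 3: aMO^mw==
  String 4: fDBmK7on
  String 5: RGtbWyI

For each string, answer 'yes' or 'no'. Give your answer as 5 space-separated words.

Answer: no yes no yes no

Derivation:
String 1: '#ZE=' → invalid (bad char(s): ['#'])
String 2: '7EU=' → valid
String 3: 'aMO^mw==' → invalid (bad char(s): ['^'])
String 4: 'fDBmK7on' → valid
String 5: 'RGtbWyI' → invalid (len=7 not mult of 4)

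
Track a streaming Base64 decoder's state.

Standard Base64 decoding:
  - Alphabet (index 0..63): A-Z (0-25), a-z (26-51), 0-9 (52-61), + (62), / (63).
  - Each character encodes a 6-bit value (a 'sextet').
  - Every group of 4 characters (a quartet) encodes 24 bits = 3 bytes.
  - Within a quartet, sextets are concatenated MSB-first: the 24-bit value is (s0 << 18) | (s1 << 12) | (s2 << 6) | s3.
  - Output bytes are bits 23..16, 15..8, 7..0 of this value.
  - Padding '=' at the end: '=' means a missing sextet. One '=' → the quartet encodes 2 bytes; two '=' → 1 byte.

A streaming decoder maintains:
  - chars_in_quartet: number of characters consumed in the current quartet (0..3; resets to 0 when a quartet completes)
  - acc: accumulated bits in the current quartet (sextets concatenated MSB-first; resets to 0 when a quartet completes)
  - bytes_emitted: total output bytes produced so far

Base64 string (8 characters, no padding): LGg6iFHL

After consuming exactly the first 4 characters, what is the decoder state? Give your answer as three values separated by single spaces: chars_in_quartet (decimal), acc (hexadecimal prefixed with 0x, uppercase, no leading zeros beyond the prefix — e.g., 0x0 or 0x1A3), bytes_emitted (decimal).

Answer: 0 0x0 3

Derivation:
After char 0 ('L'=11): chars_in_quartet=1 acc=0xB bytes_emitted=0
After char 1 ('G'=6): chars_in_quartet=2 acc=0x2C6 bytes_emitted=0
After char 2 ('g'=32): chars_in_quartet=3 acc=0xB1A0 bytes_emitted=0
After char 3 ('6'=58): chars_in_quartet=4 acc=0x2C683A -> emit 2C 68 3A, reset; bytes_emitted=3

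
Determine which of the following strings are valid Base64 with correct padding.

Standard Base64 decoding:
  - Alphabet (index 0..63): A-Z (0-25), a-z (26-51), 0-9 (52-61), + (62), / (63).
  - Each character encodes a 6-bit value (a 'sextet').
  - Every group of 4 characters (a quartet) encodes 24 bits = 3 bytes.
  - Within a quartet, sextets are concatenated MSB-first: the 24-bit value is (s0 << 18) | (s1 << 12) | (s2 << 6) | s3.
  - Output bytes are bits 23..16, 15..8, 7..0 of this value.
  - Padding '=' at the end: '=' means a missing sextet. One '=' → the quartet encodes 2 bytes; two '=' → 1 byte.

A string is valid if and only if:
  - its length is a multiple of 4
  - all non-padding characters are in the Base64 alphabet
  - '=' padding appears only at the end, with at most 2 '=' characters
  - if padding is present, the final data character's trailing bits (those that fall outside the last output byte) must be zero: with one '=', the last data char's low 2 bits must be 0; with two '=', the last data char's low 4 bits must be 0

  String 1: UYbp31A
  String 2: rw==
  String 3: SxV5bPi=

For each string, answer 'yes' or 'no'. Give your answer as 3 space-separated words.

Answer: no yes no

Derivation:
String 1: 'UYbp31A' → invalid (len=7 not mult of 4)
String 2: 'rw==' → valid
String 3: 'SxV5bPi=' → invalid (bad trailing bits)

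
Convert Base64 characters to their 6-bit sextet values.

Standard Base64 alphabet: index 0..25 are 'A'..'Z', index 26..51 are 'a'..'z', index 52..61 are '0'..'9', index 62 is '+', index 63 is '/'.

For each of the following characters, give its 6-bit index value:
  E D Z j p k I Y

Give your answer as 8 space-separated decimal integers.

'E': A..Z range, ord('E') − ord('A') = 4
'D': A..Z range, ord('D') − ord('A') = 3
'Z': A..Z range, ord('Z') − ord('A') = 25
'j': a..z range, 26 + ord('j') − ord('a') = 35
'p': a..z range, 26 + ord('p') − ord('a') = 41
'k': a..z range, 26 + ord('k') − ord('a') = 36
'I': A..Z range, ord('I') − ord('A') = 8
'Y': A..Z range, ord('Y') − ord('A') = 24

Answer: 4 3 25 35 41 36 8 24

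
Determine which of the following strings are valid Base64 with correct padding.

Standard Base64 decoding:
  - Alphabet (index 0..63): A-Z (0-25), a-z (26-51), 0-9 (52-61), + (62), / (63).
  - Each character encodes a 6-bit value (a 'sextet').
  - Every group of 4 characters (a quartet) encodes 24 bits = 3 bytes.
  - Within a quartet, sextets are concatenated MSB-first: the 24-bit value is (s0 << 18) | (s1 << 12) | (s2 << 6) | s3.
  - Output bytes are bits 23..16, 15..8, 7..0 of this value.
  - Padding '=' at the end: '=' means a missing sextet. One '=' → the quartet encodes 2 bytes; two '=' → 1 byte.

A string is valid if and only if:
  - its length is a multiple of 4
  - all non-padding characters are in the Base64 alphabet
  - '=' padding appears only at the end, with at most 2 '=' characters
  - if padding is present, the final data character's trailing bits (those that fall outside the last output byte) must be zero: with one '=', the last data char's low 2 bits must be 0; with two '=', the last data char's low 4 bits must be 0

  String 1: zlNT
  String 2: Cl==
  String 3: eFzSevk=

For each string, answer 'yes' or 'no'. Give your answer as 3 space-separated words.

String 1: 'zlNT' → valid
String 2: 'Cl==' → invalid (bad trailing bits)
String 3: 'eFzSevk=' → valid

Answer: yes no yes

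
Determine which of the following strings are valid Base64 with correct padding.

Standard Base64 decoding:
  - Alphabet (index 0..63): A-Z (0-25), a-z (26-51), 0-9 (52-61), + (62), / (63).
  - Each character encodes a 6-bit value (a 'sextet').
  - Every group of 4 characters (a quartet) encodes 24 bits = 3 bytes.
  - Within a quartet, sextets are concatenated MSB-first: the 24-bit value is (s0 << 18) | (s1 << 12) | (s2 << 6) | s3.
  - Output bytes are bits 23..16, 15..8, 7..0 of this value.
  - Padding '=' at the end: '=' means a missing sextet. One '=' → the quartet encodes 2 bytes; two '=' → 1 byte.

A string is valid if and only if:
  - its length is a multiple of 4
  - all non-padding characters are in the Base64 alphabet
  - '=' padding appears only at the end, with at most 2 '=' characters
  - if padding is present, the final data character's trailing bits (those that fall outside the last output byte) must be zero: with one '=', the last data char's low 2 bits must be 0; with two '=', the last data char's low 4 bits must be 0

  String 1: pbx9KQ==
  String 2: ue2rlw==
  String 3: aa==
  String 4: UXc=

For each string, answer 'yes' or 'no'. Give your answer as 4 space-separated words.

Answer: yes yes no yes

Derivation:
String 1: 'pbx9KQ==' → valid
String 2: 'ue2rlw==' → valid
String 3: 'aa==' → invalid (bad trailing bits)
String 4: 'UXc=' → valid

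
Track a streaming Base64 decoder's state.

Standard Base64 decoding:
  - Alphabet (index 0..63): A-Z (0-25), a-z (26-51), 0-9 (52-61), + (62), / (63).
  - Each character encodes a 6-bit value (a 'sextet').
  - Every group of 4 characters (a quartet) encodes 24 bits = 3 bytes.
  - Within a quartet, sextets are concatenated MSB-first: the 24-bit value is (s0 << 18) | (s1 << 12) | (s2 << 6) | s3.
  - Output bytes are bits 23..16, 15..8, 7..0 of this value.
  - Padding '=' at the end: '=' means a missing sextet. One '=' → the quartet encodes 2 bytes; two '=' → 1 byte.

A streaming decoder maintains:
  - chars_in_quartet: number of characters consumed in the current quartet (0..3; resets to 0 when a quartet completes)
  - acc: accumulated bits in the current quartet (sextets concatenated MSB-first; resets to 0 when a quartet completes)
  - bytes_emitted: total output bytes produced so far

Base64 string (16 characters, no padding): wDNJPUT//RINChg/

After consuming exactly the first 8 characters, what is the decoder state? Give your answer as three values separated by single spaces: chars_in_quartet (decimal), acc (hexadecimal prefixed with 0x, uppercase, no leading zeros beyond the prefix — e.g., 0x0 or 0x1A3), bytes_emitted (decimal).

After char 0 ('w'=48): chars_in_quartet=1 acc=0x30 bytes_emitted=0
After char 1 ('D'=3): chars_in_quartet=2 acc=0xC03 bytes_emitted=0
After char 2 ('N'=13): chars_in_quartet=3 acc=0x300CD bytes_emitted=0
After char 3 ('J'=9): chars_in_quartet=4 acc=0xC03349 -> emit C0 33 49, reset; bytes_emitted=3
After char 4 ('P'=15): chars_in_quartet=1 acc=0xF bytes_emitted=3
After char 5 ('U'=20): chars_in_quartet=2 acc=0x3D4 bytes_emitted=3
After char 6 ('T'=19): chars_in_quartet=3 acc=0xF513 bytes_emitted=3
After char 7 ('/'=63): chars_in_quartet=4 acc=0x3D44FF -> emit 3D 44 FF, reset; bytes_emitted=6

Answer: 0 0x0 6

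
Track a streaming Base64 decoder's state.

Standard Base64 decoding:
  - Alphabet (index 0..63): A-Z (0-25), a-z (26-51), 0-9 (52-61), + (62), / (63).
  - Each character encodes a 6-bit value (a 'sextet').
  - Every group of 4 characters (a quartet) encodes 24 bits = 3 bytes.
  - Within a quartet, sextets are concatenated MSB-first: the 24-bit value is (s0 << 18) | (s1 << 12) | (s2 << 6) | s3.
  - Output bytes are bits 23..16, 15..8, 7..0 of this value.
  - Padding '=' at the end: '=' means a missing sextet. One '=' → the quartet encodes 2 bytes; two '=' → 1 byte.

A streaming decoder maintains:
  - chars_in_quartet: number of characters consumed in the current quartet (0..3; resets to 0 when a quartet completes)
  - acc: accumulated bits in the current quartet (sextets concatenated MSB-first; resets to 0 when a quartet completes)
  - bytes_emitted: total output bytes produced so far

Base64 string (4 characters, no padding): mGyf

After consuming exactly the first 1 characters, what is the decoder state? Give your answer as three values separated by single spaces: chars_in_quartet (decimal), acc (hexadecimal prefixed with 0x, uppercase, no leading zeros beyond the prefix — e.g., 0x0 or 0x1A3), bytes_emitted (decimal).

Answer: 1 0x26 0

Derivation:
After char 0 ('m'=38): chars_in_quartet=1 acc=0x26 bytes_emitted=0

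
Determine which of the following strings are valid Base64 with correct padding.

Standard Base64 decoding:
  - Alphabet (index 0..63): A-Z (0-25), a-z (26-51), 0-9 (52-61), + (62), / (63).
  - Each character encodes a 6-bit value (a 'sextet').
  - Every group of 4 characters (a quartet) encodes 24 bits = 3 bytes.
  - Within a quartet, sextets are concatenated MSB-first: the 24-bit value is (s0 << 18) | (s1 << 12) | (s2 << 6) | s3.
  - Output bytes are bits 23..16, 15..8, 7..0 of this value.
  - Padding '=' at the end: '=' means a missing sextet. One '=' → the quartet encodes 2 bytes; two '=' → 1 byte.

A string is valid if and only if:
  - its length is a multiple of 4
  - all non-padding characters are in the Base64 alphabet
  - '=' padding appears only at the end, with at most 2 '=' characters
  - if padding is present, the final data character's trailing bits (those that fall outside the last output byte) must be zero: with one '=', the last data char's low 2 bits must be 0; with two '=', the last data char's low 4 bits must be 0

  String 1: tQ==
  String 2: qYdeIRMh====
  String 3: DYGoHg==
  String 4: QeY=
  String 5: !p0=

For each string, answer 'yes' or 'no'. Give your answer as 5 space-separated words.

Answer: yes no yes yes no

Derivation:
String 1: 'tQ==' → valid
String 2: 'qYdeIRMh====' → invalid (4 pad chars (max 2))
String 3: 'DYGoHg==' → valid
String 4: 'QeY=' → valid
String 5: '!p0=' → invalid (bad char(s): ['!'])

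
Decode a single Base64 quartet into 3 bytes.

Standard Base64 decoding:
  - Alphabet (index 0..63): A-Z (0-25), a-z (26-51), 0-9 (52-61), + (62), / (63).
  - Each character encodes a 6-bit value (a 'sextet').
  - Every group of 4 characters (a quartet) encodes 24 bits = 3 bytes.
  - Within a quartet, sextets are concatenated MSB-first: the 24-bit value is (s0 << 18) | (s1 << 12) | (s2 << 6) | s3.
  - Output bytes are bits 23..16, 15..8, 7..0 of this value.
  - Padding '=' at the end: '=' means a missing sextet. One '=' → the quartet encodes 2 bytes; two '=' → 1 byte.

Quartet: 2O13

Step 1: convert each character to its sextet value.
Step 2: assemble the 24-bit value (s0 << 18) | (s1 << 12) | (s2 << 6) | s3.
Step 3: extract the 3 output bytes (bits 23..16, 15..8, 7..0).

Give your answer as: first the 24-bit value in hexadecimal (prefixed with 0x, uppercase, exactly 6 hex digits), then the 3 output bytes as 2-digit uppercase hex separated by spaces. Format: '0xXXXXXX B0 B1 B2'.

Sextets: 2=54, O=14, 1=53, 3=55
24-bit: (54<<18) | (14<<12) | (53<<6) | 55
      = 0xD80000 | 0x00E000 | 0x000D40 | 0x000037
      = 0xD8ED77
Bytes: (v>>16)&0xFF=D8, (v>>8)&0xFF=ED, v&0xFF=77

Answer: 0xD8ED77 D8 ED 77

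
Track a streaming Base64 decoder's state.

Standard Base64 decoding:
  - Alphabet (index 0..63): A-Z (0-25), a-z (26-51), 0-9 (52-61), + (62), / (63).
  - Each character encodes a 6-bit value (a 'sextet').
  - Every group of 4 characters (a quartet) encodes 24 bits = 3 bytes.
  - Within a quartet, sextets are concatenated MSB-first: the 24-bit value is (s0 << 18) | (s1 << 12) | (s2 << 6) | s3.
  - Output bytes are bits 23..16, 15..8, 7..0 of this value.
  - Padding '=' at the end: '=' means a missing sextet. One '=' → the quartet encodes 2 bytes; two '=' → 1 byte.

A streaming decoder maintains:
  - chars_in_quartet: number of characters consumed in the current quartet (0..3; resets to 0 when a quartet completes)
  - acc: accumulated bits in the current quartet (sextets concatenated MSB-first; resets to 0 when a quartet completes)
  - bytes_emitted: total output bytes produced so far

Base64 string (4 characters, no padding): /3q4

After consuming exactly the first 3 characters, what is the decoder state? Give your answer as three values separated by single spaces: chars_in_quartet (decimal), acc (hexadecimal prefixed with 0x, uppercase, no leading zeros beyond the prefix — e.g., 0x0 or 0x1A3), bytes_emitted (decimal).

Answer: 3 0x3FDEA 0

Derivation:
After char 0 ('/'=63): chars_in_quartet=1 acc=0x3F bytes_emitted=0
After char 1 ('3'=55): chars_in_quartet=2 acc=0xFF7 bytes_emitted=0
After char 2 ('q'=42): chars_in_quartet=3 acc=0x3FDEA bytes_emitted=0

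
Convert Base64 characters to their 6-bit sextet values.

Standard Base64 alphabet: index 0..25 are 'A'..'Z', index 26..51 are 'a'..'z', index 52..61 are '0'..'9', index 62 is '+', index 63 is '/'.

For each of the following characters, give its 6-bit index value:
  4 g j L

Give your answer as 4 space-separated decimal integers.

'4': 0..9 range, 52 + ord('4') − ord('0') = 56
'g': a..z range, 26 + ord('g') − ord('a') = 32
'j': a..z range, 26 + ord('j') − ord('a') = 35
'L': A..Z range, ord('L') − ord('A') = 11

Answer: 56 32 35 11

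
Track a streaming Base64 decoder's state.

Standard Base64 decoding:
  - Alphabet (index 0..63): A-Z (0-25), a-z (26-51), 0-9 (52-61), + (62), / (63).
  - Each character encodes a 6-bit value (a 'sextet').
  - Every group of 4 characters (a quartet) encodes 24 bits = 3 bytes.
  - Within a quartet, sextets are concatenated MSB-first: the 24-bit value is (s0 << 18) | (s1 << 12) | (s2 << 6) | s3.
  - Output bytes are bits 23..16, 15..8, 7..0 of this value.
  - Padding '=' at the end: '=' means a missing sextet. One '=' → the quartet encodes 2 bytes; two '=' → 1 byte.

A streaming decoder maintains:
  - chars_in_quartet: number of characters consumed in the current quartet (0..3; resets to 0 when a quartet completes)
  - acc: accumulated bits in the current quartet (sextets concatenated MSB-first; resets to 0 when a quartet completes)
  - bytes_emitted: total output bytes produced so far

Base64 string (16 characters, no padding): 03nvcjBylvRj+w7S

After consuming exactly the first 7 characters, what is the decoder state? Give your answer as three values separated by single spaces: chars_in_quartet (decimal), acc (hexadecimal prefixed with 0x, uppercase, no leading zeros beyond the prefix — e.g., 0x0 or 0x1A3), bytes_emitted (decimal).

After char 0 ('0'=52): chars_in_quartet=1 acc=0x34 bytes_emitted=0
After char 1 ('3'=55): chars_in_quartet=2 acc=0xD37 bytes_emitted=0
After char 2 ('n'=39): chars_in_quartet=3 acc=0x34DE7 bytes_emitted=0
After char 3 ('v'=47): chars_in_quartet=4 acc=0xD379EF -> emit D3 79 EF, reset; bytes_emitted=3
After char 4 ('c'=28): chars_in_quartet=1 acc=0x1C bytes_emitted=3
After char 5 ('j'=35): chars_in_quartet=2 acc=0x723 bytes_emitted=3
After char 6 ('B'=1): chars_in_quartet=3 acc=0x1C8C1 bytes_emitted=3

Answer: 3 0x1C8C1 3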